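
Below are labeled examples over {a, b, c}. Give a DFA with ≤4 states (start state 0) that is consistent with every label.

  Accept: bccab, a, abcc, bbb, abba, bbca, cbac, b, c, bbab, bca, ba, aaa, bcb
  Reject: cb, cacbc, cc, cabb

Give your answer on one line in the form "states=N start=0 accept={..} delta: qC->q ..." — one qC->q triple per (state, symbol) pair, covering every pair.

states=4 start=0 accept={0,1} delta: 0a->0 0b->1 0c->1 1a->0 1b->2 1c->3 2a->0 2b->0 2c->2 3a->0 3b->0 3c->0

Grow the machine one transition at a time. Run the examples from 0; the earliest place one falls off (shortest prefix, ties alphabetical) gets sent to the lowest-numbered state that keeps every Accept/Reject pair distinguishable — a pair clashes when both reach the same state with identical unread suffix — and to a fresh state only if none does.
a: 0a undefined. 0a->0: ok.
b: 0b undefined. 0b->0: no, abcc/cc meet in 0 with "cc" left. Open state 1: 0b->1.
c: 0c undefined. 0c->0: no, a/cc meet in 0. 0c->1: ok.
ba: 1a undefined. 1a->0: ok.
bb: 1b undefined. 1b->0: no, a/cb meet in 0. 1b->1: no, bbb/cb meet in 1. Open state 2: 1b->2.
bc: 1c undefined. 1c->0: no, a/cc meet in 0. 1c->1: no, bccab/cc meet in 1. 1c->2: no, abcc/cacbc meet in 2 with "c" left. Open state 3: 1c->3.
bba: 2a undefined. 2a->0: ok.
bbb: 2b undefined. 2b->0: ok.
bbc: 2c undefined. 2c->0: no, a/cacbc meet in 0. 2c->1: no, cbac/cacbc meet in 1. 2c->2: ok.
bca: 3a undefined. 3a->0: ok.
bcb: 3b undefined. 3b->0: ok.
bcc: 3c undefined. 3c->0: ok.
All examples now run through 4 states with every (state, symbol) defined. Accept strings end in {0,1}, Reject strings end in {2,3}; accept={0,1}.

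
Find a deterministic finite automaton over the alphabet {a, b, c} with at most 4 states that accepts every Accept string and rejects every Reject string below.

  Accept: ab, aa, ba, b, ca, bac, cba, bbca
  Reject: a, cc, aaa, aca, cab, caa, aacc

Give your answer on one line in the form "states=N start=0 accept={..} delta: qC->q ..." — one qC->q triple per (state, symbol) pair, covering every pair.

State merging on the prefix tree: take the shortest (then alphabetical) example prefix whose next move is undefined and point that move at state 0, else 1, else 2, ...; a target is out if some Accept/Reject pair would then sit in one state with the same input left (inseparable). If every existing state is out, open a new one.
a: 0a undefined. 0a->0: no, aa/a meet in 0. Open state 1: 0a->1.
b: 0b undefined. 0b->0: no, ba/a meet in 1. 0b->1: no, b/a meet in 1. Open state 2: 0b->2.
c: 0c undefined. 0c->0: no, ab/cab meet in 1 with "b" left. 0c->1: ok.
aa: 1a undefined. 1a->0: no, b/cab meet in 2. 1a->1: no, ab/cab meet in 1 with "b" left. 1a->2: no, ba/aaa meet in 2 with "a" left. Open state 3: 1a->3.
ab: 1b undefined. 1b->0: no, cba/a meet in 1. 1b->1: no, ab/a meet in 1. 1b->2: ok.
ac: 1c undefined. 1c->0: ok.
ba: 2a undefined. 2a->0: no, ba/cc meet in 0. 2a->1: no, ba/a meet in 1. 2a->2: ok.
bb: 2b undefined. 2b->0: ok.
aaa: 3a undefined. 3a->0: ok.
aac: 3c undefined. 3c->0: ok.
bac: 2c undefined. 2c->0: no, bac/cc meet in 0. 2c->1: no, bac/a meet in 1. 2c->2: ok.
cab: 3b undefined. 3b->0: ok.
All examples now run through 4 states with every (state, symbol) defined. Accept strings end in {2,3}, Reject strings end in {0,1}; accept={2,3}.

states=4 start=0 accept={2,3} delta: 0a->1 0b->2 0c->1 1a->3 1b->2 1c->0 2a->2 2b->0 2c->2 3a->0 3b->0 3c->0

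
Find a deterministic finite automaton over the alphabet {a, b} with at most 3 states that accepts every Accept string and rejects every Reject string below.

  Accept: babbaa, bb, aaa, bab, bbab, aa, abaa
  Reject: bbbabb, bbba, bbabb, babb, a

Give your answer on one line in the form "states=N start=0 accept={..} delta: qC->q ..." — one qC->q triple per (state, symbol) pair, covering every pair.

Fold the examples into a partial DFA from state 0: repeatedly fix the first undefined (state, symbol) met by the shortest-then-alphabetical prefix, trying targets in increasing order and rejecting any under which an Accept and a Reject string meet in one state with the same remainder; add a state when all current targets are rejected. Accepting states are where Accept strings end.
a: 0a undefined. 0a->0: no, aaa/a meet in 0. Open state 1: 0a->1.
b: 0b undefined. 0b->0: ok.
aa: 1a undefined. 1a->0: no, aaa/bbba meet in 1. 1a->1: no, aaa/bbba meet in 1. Open state 2: 1a->2.
ab: 1b undefined. 1b->0: no, bb/bbbabb meet in 0. 1b->1: no, bab/bbbabb meet in 1. 1b->2: ok.
aaa: 2a undefined. 2a->0: no, abaa/bbba meet in 1. 2a->1: no, aaa/bbba meet in 1. 2a->2: ok.
babb: 2b undefined. 2b->0: no, bb/bbbabb meet in 0. 2b->1: ok.
All examples now run through 3 states with every (state, symbol) defined. Accept strings end in {0,2}, Reject strings end in {1}; accept={0,2}.

states=3 start=0 accept={0,2} delta: 0a->1 0b->0 1a->2 1b->2 2a->2 2b->1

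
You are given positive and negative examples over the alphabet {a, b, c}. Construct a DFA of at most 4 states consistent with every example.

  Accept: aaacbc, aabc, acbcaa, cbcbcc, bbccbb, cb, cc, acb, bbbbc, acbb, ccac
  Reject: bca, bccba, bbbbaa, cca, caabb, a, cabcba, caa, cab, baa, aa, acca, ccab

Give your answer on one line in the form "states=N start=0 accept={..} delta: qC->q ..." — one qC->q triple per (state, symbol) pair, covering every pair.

Grow the machine one transition at a time. Run the examples from 0; the earliest place one falls off (shortest prefix, ties alphabetical) gets sent to the lowest-numbered state that keeps every Accept/Reject pair distinguishable — a pair clashes when both reach the same state with identical unread suffix — and to a fresh state only if none does.
a: 0a undefined. 0a->0: ok.
b: 0b undefined. 0b->0: ok.
c: 0c undefined. 0c->0: no, aaacbc/bca meet in 0. Open state 1: 0c->1.
ca: 1a undefined. 1a->0: ok.
cb: 1b undefined. 1b->0: no, acbcaa/bca meet in 0. 1b->1: ok.
cc: 1c undefined. 1c->0: no, aaacbc/bca meet in 0. 1c->1: no, acbcaa/bca meet in 0. Open state 2: 1c->2.
cca: 2a undefined. 2a->0: no, acbcaa/bca meet in 0. 2a->1: no, aabc/cca meet in 1. 2a->2: no, aaacbc/cca meet in 2. Open state 3: 2a->3.
bccb: 2b undefined. 2b->0: no, bbccbb/bca meet in 0. 2b->1: ok.
ccab: 3b undefined. 3b->0: ok.
ccac: 3c undefined. 3c->0: no, ccac/bca meet in 0. 3c->1: ok.
acbcaa: 3a undefined. 3a->0: no, acbcaa/bca meet in 0. 3a->1: ok.
cbcbcc: 2c undefined. 2c->0: no, cbcbcc/bca meet in 0. 2c->1: ok.
All examples now run through 4 states with every (state, symbol) defined. Accept strings end in {1,2}, Reject strings end in {0,3}; accept={1,2}.

states=4 start=0 accept={1,2} delta: 0a->0 0b->0 0c->1 1a->0 1b->1 1c->2 2a->3 2b->1 2c->1 3a->1 3b->0 3c->1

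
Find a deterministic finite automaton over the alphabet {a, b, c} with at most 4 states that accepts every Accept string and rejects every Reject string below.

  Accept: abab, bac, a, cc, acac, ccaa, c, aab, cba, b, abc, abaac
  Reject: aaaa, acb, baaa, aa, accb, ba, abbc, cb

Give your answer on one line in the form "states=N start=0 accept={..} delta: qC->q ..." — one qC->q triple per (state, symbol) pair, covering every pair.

states=4 start=0 accept={1,3} delta: 0a->1 0b->1 0c->1 1a->0 1b->2 1c->1 2a->3 2b->3 2c->1 3a->0 3b->1 3c->0

State merging on the prefix tree: take the shortest (then alphabetical) example prefix whose next move is undefined and point that move at state 0, else 1, else 2, ...; a target is out if some Accept/Reject pair would then sit in one state with the same input left (inseparable). If every existing state is out, open a new one.
a: 0a undefined. 0a->0: no, a/aaaa meet in 0. Open state 1: 0a->1.
b: 0b undefined. 0b->0: no, a/ba meet in 1. 0b->1: ok.
c: 0c undefined. 0c->0: no, a/cb meet in 1. 0c->1: ok.
aa: 1a undefined. 1a->0: ok.
ab: 1b undefined. 1b->0: no, abab/aaaa meet in 0. 1b->1: no, abab/cb meet in 1. Open state 2: 1b->2.
ac: 1c undefined. 1c->0: no, bac/acb meet in 1. 1c->1: ok.
aba: 2a undefined. 2a->0: no, cba/aaaa meet in 0. 2a->1: no, abab/acb meet in 2. 2a->2: no, cba/acb meet in 2. Open state 3: 2a->3.
abb: 2b undefined. 2b->0: no, bac/abbc meet in 1. 2b->1: no, bac/abbc meet in 1. 2b->2: no, abc/abbc meet in 2 with "c" left. 2b->3: ok.
abc: 2c undefined. 2c->0: no, abc/aaaa meet in 0. 2c->1: ok.
abaa: 3a undefined. 3a->0: ok.
abab: 3b undefined. 3b->0: no, abab/aaaa meet in 0. 3b->1: ok.
abbc: 3c undefined. 3c->0: ok.
All examples now run through 4 states with every (state, symbol) defined. Accept strings end in {1,3}, Reject strings end in {0,2}; accept={1,3}.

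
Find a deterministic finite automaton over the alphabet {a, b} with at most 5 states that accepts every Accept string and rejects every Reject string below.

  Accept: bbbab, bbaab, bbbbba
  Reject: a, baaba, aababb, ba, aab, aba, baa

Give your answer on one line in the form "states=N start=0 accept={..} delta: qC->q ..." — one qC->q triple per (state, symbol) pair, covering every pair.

states=5 start=0 accept={3} delta: 0a->0 0b->1 1a->0 1b->2 2a->2 2b->3 3a->2 3b->4 4a->3 4b->4

Grow the machine one transition at a time. Run the examples from 0; the earliest place one falls off (shortest prefix, ties alphabetical) gets sent to the lowest-numbered state that keeps every Accept/Reject pair distinguishable — a pair clashes when both reach the same state with identical unread suffix — and to a fresh state only if none does.
a: 0a undefined. 0a->0: ok.
b: 0b undefined. 0b->0: no, bbbab/a meet in 0. Open state 1: 0b->1.
ba: 1a undefined. 1a->0: ok.
bb: 1b undefined. 1b->0: no, bbbab/aab meet in 1. 1b->1: no, bbbab/aababb meet in 1. Open state 2: 1b->2.
bba: 2a undefined. 2a->0: no, bbaab/aab meet in 1. 2a->1: no, bbaab/aab meet in 1. 2a->2: ok.
bbb: 2b undefined. 2b->0: no, bbbab/aab meet in 1. 2b->1: no, bbbab/aab meet in 1. 2b->2: no, bbbab/aababb meet in 2. Open state 3: 2b->3.
bbba: 3a undefined. 3a->0: no, bbbab/aab meet in 1. 3a->1: no, bbbab/aababb meet in 2. 3a->2: ok.
bbbb: 3b undefined. 3b->0: no, bbbbba/a meet in 0. 3b->1: no, bbbbba/aababb meet in 2. 3b->2: no, bbbbba/aababb meet in 2. 3b->3: no, bbbbba/aababb meet in 2. Open state 4: 3b->4.
bbbbb: 4b undefined. 4b->0: no, bbbbba/a meet in 0. 4b->1: no, bbbbba/a meet in 0. 4b->2: no, bbbbba/aababb meet in 2. 4b->3: no, bbbbba/aababb meet in 2. 4b->4: ok.
bbbbba: 4a undefined. 4a->0: no, bbbbba/a meet in 0. 4a->1: no, bbbbba/aab meet in 1. 4a->2: no, bbbbba/aababb meet in 2. 4a->3: ok.
All examples now run through 5 states with every (state, symbol) defined. Accept strings end in {3}, Reject strings end in {0,1,2}; accept={3}.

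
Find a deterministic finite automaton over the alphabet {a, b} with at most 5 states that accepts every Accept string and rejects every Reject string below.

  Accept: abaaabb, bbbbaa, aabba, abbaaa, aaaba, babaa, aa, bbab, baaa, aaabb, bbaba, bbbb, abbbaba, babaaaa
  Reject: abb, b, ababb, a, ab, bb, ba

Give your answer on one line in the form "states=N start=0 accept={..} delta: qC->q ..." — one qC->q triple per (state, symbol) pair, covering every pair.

Grow the machine one transition at a time. Run the examples from 0; the earliest place one falls off (shortest prefix, ties alphabetical) gets sent to the lowest-numbered state that keeps every Accept/Reject pair distinguishable — a pair clashes when both reach the same state with identical unread suffix — and to a fresh state only if none does.
a: 0a undefined. 0a->0: no, aaaba/ba meet in 0 with "ba" left. Open state 1: 0a->1.
b: 0b undefined. 0b->0: no, bbab/ab meet in 1 with "b" left. 0b->1: no, aa/ba meet in 1 with "a" left. Open state 2: 0b->2.
aa: 1a undefined. 1a->0: no, aaabb/abb meet in 1 with "bb" left. 1a->1: no, aa/a meet in 1. 1a->2: no, aa/b meet in 2. Open state 3: 1a->3.
ab: 1b undefined. 1b->0: ok.
ba: 2a undefined. 2a->0: no, babaa/a meet in 1. 2a->1: ok.
bb: 2b undefined. 2b->0: no, bbab/ab meet in 0. 2b->1: no, bbbb/abb meet in 2. 2b->2: no, bbab/ab meet in 0. 2b->3: no, babaa/bb meet in 3. Open state 4: 2b->4.
aaa: 3a undefined. 3a->0: no, abaaabb/bb meet in 4. 3a->1: no, abaaabb/abb meet in 2. 3a->2: no, abbaaa/abb meet in 2. 3a->3: ok.
aab: 3b undefined. 3b->0: no, abaaabb/abb meet in 2. 3b->1: no, abaaabb/ab meet in 0. 3b->2: no, abaaabb/bb meet in 4. 3b->3: ok.
bba: 4a undefined. 4a->0: no, bbab/abb meet in 2. 4a->1: no, bbab/ab meet in 0. 4a->2: no, bbab/bb meet in 4. 4a->3: ok.
bbb: 4b undefined. 4b->0: no, bbbb/abb meet in 2. 4b->1: no, bbbb/ab meet in 0. 4b->2: no, bbbb/bb meet in 4. 4b->3: ok.
All examples now run through 5 states with every (state, symbol) defined. Accept strings end in {3}, Reject strings end in {0,1,2,4}; accept={3}.

states=5 start=0 accept={3} delta: 0a->1 0b->2 1a->3 1b->0 2a->1 2b->4 3a->3 3b->3 4a->3 4b->3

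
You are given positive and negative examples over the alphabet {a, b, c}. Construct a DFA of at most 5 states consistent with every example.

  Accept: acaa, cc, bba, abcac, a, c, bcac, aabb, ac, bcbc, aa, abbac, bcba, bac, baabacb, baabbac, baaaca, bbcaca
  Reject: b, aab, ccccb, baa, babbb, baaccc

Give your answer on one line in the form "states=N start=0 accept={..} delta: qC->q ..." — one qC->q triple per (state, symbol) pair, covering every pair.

states=4 start=0 accept={0,2,3} delta: 0a->0 0b->1 0c->0 1a->1 1b->2 1c->2 2a->2 2b->0 2c->3 3a->0 3b->0 3c->1

Fold the examples into a partial DFA from state 0: repeatedly fix the first undefined (state, symbol) met by the shortest-then-alphabetical prefix, trying targets in increasing order and rejecting any under which an Accept and a Reject string meet in one state with the same remainder; add a state when all current targets are rejected. Accepting states are where Accept strings end.
a: 0a undefined. 0a->0: ok.
b: 0b undefined. 0b->0: no, bba/b meet in 0. Open state 1: 0b->1.
c: 0c undefined. 0c->0: ok.
ba: 1a undefined. 1a->0: no, acaa/baa meet in 0. 1a->1: ok.
bb: 1b undefined. 1b->0: no, acaa/babbb meet in 0. 1b->1: no, bba/b meet in 1. Open state 2: 1b->2.
bc: 1c undefined. 1c->0: no, acaa/baaccc meet in 0. 1c->1: no, abcac/b meet in 1. 1c->2: ok.
bba: 2a undefined. 2a->0: no, baabacb/b meet in 1. 2a->1: no, bba/b meet in 1. 2a->2: ok.
bbc: 2c undefined. 2c->0: no, acaa/baaccc meet in 0. 2c->1: no, bba/baaccc meet in 2. 2c->2: no, bba/baaccc meet in 2. Open state 3: 2c->3.
bcb: 2b undefined. 2b->0: ok.
bbca: 3a undefined. 3a->0: ok.
baaccc: 3c undefined. 3c->0: no, acaa/baaccc meet in 0. 3c->1: ok.
baabacb: 3b undefined. 3b->0: ok.
All examples now run through 4 states with every (state, symbol) defined. Accept strings end in {0,2,3}, Reject strings end in {1}; accept={0,2,3}.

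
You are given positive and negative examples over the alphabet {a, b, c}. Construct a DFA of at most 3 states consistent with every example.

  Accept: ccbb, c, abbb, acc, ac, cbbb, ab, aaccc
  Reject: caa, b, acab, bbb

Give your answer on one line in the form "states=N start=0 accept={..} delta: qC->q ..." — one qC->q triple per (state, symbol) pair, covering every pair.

states=3 start=0 accept={1} delta: 0a->1 0b->0 0c->1 1a->2 1b->1 1c->1 2a->0 2b->0 2c->0

Fold the examples into a partial DFA from state 0: repeatedly fix the first undefined (state, symbol) met by the shortest-then-alphabetical prefix, trying targets in increasing order and rejecting any under which an Accept and a Reject string meet in one state with the same remainder; add a state when all current targets are rejected. Accepting states are where Accept strings end.
a: 0a undefined. 0a->0: no, abbb/bbb meet in 0 with "bbb" left. Open state 1: 0a->1.
b: 0b undefined. 0b->0: ok.
c: 0c undefined. 0c->0: no, ccbb/b meet in 0. 0c->1: ok.
aa: 1a undefined. 1a->0: no, c/caa meet in 1. 1a->1: no, c/caa meet in 1. Open state 2: 1a->2.
ab: 1b undefined. 1b->0: no, abbb/b meet in 0. 1b->1: ok.
ac: 1c undefined. 1c->0: no, ccbb/b meet in 0. 1c->1: ok.
aac: 2c undefined. 2c->0: ok.
caa: 2a undefined. 2a->0: ok.
acab: 2b undefined. 2b->0: ok.
All examples now run through 3 states with every (state, symbol) defined. Accept strings end in {1}, Reject strings end in {0}; accept={1}.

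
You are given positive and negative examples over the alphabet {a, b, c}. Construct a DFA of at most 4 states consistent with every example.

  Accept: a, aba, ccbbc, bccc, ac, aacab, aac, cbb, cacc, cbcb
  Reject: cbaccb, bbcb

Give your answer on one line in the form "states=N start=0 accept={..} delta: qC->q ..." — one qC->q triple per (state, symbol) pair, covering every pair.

states=3 start=0 accept={0,1} delta: 0a->0 0b->0 0c->1 1a->0 1b->2 1c->0 2a->1 2b->0 2c->0

State merging on the prefix tree: take the shortest (then alphabetical) example prefix whose next move is undefined and point that move at state 0, else 1, else 2, ...; a target is out if some Accept/Reject pair would then sit in one state with the same input left (inseparable). If every existing state is out, open a new one.
a: 0a undefined. 0a->0: ok.
b: 0b undefined. 0b->0: ok.
c: 0c undefined. 0c->0: no, a/cbaccb meet in 0. Open state 1: 0c->1.
ca: 1a undefined. 1a->0: ok.
cb: 1b undefined. 1b->0: no, a/bbcb meet in 0. 1b->1: no, ac/bbcb meet in 1. Open state 2: 1b->2.
cc: 1c undefined. 1c->0: ok.
cba: 2a undefined. 2a->0: no, a/cbaccb meet in 0. 2a->1: ok.
cbb: 2b undefined. 2b->0: ok.
cbc: 2c undefined. 2c->0: ok.
All examples now run through 3 states with every (state, symbol) defined. Accept strings end in {0,1}, Reject strings end in {2}; accept={0,1}.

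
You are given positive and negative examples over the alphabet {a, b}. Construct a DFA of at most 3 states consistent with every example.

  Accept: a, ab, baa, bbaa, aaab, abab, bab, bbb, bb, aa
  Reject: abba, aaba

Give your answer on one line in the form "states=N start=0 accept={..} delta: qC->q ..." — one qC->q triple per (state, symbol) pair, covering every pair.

states=3 start=0 accept={0,1} delta: 0a->0 0b->1 1a->2 1b->1 2a->0 2b->0

Grow the machine one transition at a time. Run the examples from 0; the earliest place one falls off (shortest prefix, ties alphabetical) gets sent to the lowest-numbered state that keeps every Accept/Reject pair distinguishable — a pair clashes when both reach the same state with identical unread suffix — and to a fresh state only if none does.
a: 0a undefined. 0a->0: ok.
b: 0b undefined. 0b->0: no, a/abba meet in 0. Open state 1: 0b->1.
ba: 1a undefined. 1a->0: no, a/aaba meet in 0. 1a->1: no, ab/aaba meet in 1. Open state 2: 1a->2.
bb: 1b undefined. 1b->0: no, a/abba meet in 0. 1b->1: ok.
baa: 2a undefined. 2a->0: ok.
bab: 2b undefined. 2b->0: ok.
All examples now run through 3 states with every (state, symbol) defined. Accept strings end in {0,1}, Reject strings end in {2}; accept={0,1}.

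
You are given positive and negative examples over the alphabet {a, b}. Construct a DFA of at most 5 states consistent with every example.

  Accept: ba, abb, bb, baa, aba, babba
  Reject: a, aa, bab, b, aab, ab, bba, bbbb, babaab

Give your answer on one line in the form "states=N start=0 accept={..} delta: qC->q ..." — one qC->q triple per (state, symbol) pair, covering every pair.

State merging on the prefix tree: take the shortest (then alphabetical) example prefix whose next move is undefined and point that move at state 0, else 1, else 2, ...; a target is out if some Accept/Reject pair would then sit in one state with the same input left (inseparable). If every existing state is out, open a new one.
a: 0a undefined. 0a->0: ok.
b: 0b undefined. 0b->0: no, ba/a meet in 0. Open state 1: 0b->1.
ba: 1a undefined. 1a->0: no, ba/a meet in 0. 1a->1: no, ba/b meet in 1. Open state 2: 1a->2.
bb: 1b undefined. 1b->0: no, abb/a meet in 0. 1b->1: no, ba/bba meet in 2. 1b->2: no, baa/bba meet in 2 with "a" left. Open state 3: 1b->3.
baa: 2a undefined. 2a->0: no, baa/a meet in 0. 2a->1: no, baa/b meet in 1. 2a->2: ok.
bab: 2b undefined. 2b->0: ok.
bba: 3a undefined. 3a->0: ok.
bbb: 3b undefined. 3b->0: ok.
All examples now run through 4 states with every (state, symbol) defined. Accept strings end in {2,3}, Reject strings end in {0,1}; accept={2,3}.

states=4 start=0 accept={2,3} delta: 0a->0 0b->1 1a->2 1b->3 2a->2 2b->0 3a->0 3b->0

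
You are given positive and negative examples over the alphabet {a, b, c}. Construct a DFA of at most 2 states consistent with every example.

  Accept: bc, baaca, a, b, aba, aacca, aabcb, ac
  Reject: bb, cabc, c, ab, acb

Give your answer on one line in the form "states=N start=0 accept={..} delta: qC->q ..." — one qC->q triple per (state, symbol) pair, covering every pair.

Fold the examples into a partial DFA from state 0: repeatedly fix the first undefined (state, symbol) met by the shortest-then-alphabetical prefix, trying targets in increasing order and rejecting any under which an Accept and a Reject string meet in one state with the same remainder; add a state when all current targets are rejected. Accepting states are where Accept strings end.
a: 0a undefined. 0a->0: no, b/ab meet in 0 with "b" left. Open state 1: 0a->1.
b: 0b undefined. 0b->0: no, bc/c meet in 0 with "c" left. 0b->1: ok.
c: 0c undefined. 0c->0: ok.
aa: 1a undefined. 1a->0: no, aabcb/acb meet in 1 with "cb" left. 1a->1: ok.
ab: 1b undefined. 1b->0: ok.
ac: 1c undefined. 1c->0: no, bc/bb meet in 0. 1c->1: ok.
All examples now run through 2 states with every (state, symbol) defined. Accept strings end in {1}, Reject strings end in {0}; accept={1}.

states=2 start=0 accept={1} delta: 0a->1 0b->1 0c->0 1a->1 1b->0 1c->1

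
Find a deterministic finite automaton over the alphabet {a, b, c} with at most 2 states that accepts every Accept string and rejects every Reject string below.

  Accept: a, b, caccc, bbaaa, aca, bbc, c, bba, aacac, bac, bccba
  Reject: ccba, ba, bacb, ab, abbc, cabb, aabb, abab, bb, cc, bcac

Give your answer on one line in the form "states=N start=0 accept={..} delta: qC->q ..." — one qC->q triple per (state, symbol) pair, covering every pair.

states=2 start=0 accept={1} delta: 0a->1 0b->1 0c->1 1a->0 1b->0 1c->0

Fold the examples into a partial DFA from state 0: repeatedly fix the first undefined (state, symbol) met by the shortest-then-alphabetical prefix, trying targets in increasing order and rejecting any under which an Accept and a Reject string meet in one state with the same remainder; add a state when all current targets are rejected. Accepting states are where Accept strings end.
a: 0a undefined. 0a->0: no, b/ab meet in 0 with "b" left. Open state 1: 0a->1.
b: 0b undefined. 0b->0: no, a/ba meet in 1. 0b->1: ok.
c: 0c undefined. 0c->0: no, c/cc meet in 0. 0c->1: ok.
aa: 1a undefined. 1a->0: ok.
ab: 1b undefined. 1b->0: ok.
ac: 1c undefined. 1c->0: ok.
All examples now run through 2 states with every (state, symbol) defined. Accept strings end in {1}, Reject strings end in {0}; accept={1}.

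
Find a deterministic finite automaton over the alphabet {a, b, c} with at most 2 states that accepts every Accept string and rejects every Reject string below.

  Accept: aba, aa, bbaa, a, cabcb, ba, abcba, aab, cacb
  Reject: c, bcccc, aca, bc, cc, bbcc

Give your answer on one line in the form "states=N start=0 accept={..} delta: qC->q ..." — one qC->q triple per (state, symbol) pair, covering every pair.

Fold the examples into a partial DFA from state 0: repeatedly fix the first undefined (state, symbol) met by the shortest-then-alphabetical prefix, trying targets in increasing order and rejecting any under which an Accept and a Reject string meet in one state with the same remainder; add a state when all current targets are rejected. Accepting states are where Accept strings end.
a: 0a undefined. 0a->0: ok.
b: 0b undefined. 0b->0: ok.
c: 0c undefined. 0c->0: no, aba/c meet in 0. Open state 1: 0c->1.
ca: 1a undefined. 1a->0: no, aba/aca meet in 0. 1a->1: ok.
cc: 1c undefined. 1c->0: no, aba/bcccc meet in 0. 1c->1: ok.
cab: 1b undefined. 1b->0: ok.
All examples now run through 2 states with every (state, symbol) defined. Accept strings end in {0}, Reject strings end in {1}; accept={0}.

states=2 start=0 accept={0} delta: 0a->0 0b->0 0c->1 1a->1 1b->0 1c->1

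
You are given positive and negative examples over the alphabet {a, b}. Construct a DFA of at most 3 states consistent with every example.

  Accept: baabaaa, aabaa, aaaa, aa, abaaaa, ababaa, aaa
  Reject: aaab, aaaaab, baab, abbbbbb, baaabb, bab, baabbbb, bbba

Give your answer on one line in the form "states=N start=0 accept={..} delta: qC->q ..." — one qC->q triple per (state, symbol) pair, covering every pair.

Grow the machine one transition at a time. Run the examples from 0; the earliest place one falls off (shortest prefix, ties alphabetical) gets sent to the lowest-numbered state that keeps every Accept/Reject pair distinguishable — a pair clashes when both reach the same state with identical unread suffix — and to a fresh state only if none does.
a: 0a undefined. 0a->0: ok.
b: 0b undefined. 0b->0: no, baabaaa/aaab meet in 0. Open state 1: 0b->1.
ba: 1a undefined. 1a->0: ok.
bb: 1b undefined. 1b->0: no, baabaaa/abbbbbb meet in 0. 1b->1: no, baabaaa/bbba meet in 0. Open state 2: 1b->2.
bbb: 2b undefined. 2b->0: no, baabaaa/abbbbbb meet in 0. 2b->1: no, baabaaa/bbba meet in 0. 2b->2: ok.
bbba: 2a undefined. 2a->0: no, baabaaa/bbba meet in 0. 2a->1: ok.
All examples now run through 3 states with every (state, symbol) defined. Accept strings end in {0}, Reject strings end in {1,2}; accept={0}.

states=3 start=0 accept={0} delta: 0a->0 0b->1 1a->0 1b->2 2a->1 2b->2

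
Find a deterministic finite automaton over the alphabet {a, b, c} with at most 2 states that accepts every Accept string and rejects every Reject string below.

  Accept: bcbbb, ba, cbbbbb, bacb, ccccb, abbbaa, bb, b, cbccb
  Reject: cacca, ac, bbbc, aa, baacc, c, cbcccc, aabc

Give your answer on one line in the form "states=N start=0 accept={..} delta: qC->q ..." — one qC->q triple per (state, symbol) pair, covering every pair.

Grow the machine one transition at a time. Run the examples from 0; the earliest place one falls off (shortest prefix, ties alphabetical) gets sent to the lowest-numbered state that keeps every Accept/Reject pair distinguishable — a pair clashes when both reach the same state with identical unread suffix — and to a fresh state only if none does.
a: 0a undefined. 0a->0: ok.
b: 0b undefined. 0b->0: no, ba/aa meet in 0. Open state 1: 0b->1.
c: 0c undefined. 0c->0: ok.
ba: 1a undefined. 1a->0: no, ba/cacca meet in 0. 1a->1: ok.
bb: 1b undefined. 1b->0: no, bb/cacca meet in 0. 1b->1: ok.
bc: 1c undefined. 1c->0: ok.
All examples now run through 2 states with every (state, symbol) defined. Accept strings end in {1}, Reject strings end in {0}; accept={1}.

states=2 start=0 accept={1} delta: 0a->0 0b->1 0c->0 1a->1 1b->1 1c->0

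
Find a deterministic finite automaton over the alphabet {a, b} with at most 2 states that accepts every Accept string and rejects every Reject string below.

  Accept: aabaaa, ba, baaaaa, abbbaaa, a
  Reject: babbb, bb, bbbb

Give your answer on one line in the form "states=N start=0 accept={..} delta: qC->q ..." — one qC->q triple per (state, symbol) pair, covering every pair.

Grow the machine one transition at a time. Run the examples from 0; the earliest place one falls off (shortest prefix, ties alphabetical) gets sent to the lowest-numbered state that keeps every Accept/Reject pair distinguishable — a pair clashes when both reach the same state with identical unread suffix — and to a fresh state only if none does.
a: 0a undefined. 0a->0: ok.
b: 0b undefined. 0b->0: no, aabaaa/babbb meet in 0. Open state 1: 0b->1.
ba: 1a undefined. 1a->0: ok.
bb: 1b undefined. 1b->0: no, aabaaa/bb meet in 0. 1b->1: ok.
All examples now run through 2 states with every (state, symbol) defined. Accept strings end in {0}, Reject strings end in {1}; accept={0}.

states=2 start=0 accept={0} delta: 0a->0 0b->1 1a->0 1b->1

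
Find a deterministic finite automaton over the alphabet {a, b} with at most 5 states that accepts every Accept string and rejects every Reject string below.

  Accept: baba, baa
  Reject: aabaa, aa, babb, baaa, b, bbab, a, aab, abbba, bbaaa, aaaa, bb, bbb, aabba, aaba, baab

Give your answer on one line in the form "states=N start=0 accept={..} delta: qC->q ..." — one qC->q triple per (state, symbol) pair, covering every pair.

Fold the examples into a partial DFA from state 0: repeatedly fix the first undefined (state, symbol) met by the shortest-then-alphabetical prefix, trying targets in increasing order and rejecting any under which an Accept and a Reject string meet in one state with the same remainder; add a state when all current targets are rejected. Accepting states are where Accept strings end.
a: 0a undefined. 0a->0: no, baa/aabaa meet in 0 with "baa" left. Open state 1: 0a->1.
b: 0b undefined. 0b->0: no, baa/aa meet in 1 with "a" left. 0b->1: no, baba/aaba meet in 1 with "aba" left. Open state 2: 0b->2.
aa: 1a undefined. 1a->0: no, baa/aabaa meet in 2 with "aa" left. 1a->1: ok.
ab: 1b undefined. 1b->0: ok.
ba: 2a undefined. 2a->0: no, baba/aab meet in 0. 2a->1: no, baba/aabaa meet in 1. 2a->2: no, baba/abbba meet in 2 with "ba" left. Open state 3: 2a->3.
bb: 2b undefined. 2b->0: ok.
baa: 3a undefined. 3a->0: no, baa/bbab meet in 0. 3a->1: no, baa/aabaa meet in 1. 3a->2: no, baa/b meet in 2. 3a->3: no, baa/baaa meet in 3. Open state 4: 3a->4.
bab: 3b undefined. 3b->0: no, baba/aabaa meet in 1. 3b->1: no, baba/aabaa meet in 1. 3b->2: no, baba/aabba meet in 3. 3b->3: ok.
baaa: 4a undefined. 4a->0: ok.
baab: 4b undefined. 4b->0: ok.
All examples now run through 5 states with every (state, symbol) defined. Accept strings end in {4}, Reject strings end in {0,1,2,3}; accept={4}.

states=5 start=0 accept={4} delta: 0a->1 0b->2 1a->1 1b->0 2a->3 2b->0 3a->4 3b->3 4a->0 4b->0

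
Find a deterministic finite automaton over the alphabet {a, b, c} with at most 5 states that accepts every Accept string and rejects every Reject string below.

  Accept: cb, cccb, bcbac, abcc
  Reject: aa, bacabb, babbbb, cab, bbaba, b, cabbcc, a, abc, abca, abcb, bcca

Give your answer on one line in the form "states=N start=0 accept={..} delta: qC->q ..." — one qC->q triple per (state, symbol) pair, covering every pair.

states=5 start=0 accept={2,4} delta: 0a->0 0b->1 0c->1 1a->2 1b->2 1c->3 2a->1 2b->3 2c->1 3a->3 3b->3 3c->4 4a->0 4b->2 4c->0

Fold the examples into a partial DFA from state 0: repeatedly fix the first undefined (state, symbol) met by the shortest-then-alphabetical prefix, trying targets in increasing order and rejecting any under which an Accept and a Reject string meet in one state with the same remainder; add a state when all current targets are rejected. Accepting states are where Accept strings end.
a: 0a undefined. 0a->0: ok.
b: 0b undefined. 0b->0: no, cb/abcb meet in 0 with "cb" left. Open state 1: 0b->1.
c: 0c undefined. 0c->0: no, cb/cab meet in 1. 0c->1: ok.
ba: 1a undefined. 1a->0: no, cb/bacabb meet in 1 with "b" left. 1a->1: no, cb/cab meet in 1 with "b" left. Open state 2: 1a->2.
bb: 1b undefined. 1b->0: no, cb/aa meet in 0. 1b->1: no, cb/b meet in 1. 1b->2: ok.
bc: 1c undefined. 1c->0: no, cb/bcca meet in 2. 1c->1: no, cb/abca meet in 2. 1c->2: no, cb/abc meet in 2. Open state 3: 1c->3.
bab: 2b undefined. 2b->0: no, abcc/cabbcc meet in 3 with "c" left. 2b->1: no, cb/babbbb meet in 2. 2b->2: no, cb/babbbb meet in 2. 2b->3: ok.
bac: 2c undefined. 2c->0: no, cb/bacabb meet in 2. 2c->1: ok.
bba: 2a undefined. 2a->0: no, cb/bbaba meet in 2. 2a->1: ok.
bcb: 3b undefined. 3b->0: no, cb/babbbb meet in 2. 3b->1: no, bcbac/bacabb meet in 1. 3b->2: no, cb/bacabb meet in 2. 3b->3: ok.
bcc: 3c undefined. 3c->0: no, cccb/bbaba meet in 1. 3c->1: no, cb/bcca meet in 2. 3c->2: no, cccb/bacabb meet in 3. 3c->3: no, cccb/bacabb meet in 3. Open state 4: 3c->4.
abca: 3a undefined. 3a->0: no, bcbac/bbaba meet in 1. 3a->1: no, bcbac/bacabb meet in 3. 3a->2: no, cb/abca meet in 2. 3a->3: ok.
bcca: 4a undefined. 4a->0: ok.
cccb: 4b undefined. 4b->0: no, cccb/aa meet in 0. 4b->1: no, cccb/bbaba meet in 1. 4b->2: ok.
cabbcc: 4c undefined. 4c->0: ok.
All examples now run through 5 states with every (state, symbol) defined. Accept strings end in {2,4}, Reject strings end in {0,1,3}; accept={2,4}.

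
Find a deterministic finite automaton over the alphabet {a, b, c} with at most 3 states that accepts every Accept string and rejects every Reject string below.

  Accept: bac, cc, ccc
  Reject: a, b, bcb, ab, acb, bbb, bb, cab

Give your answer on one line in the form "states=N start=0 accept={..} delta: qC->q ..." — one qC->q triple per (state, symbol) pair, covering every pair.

Grow the machine one transition at a time. Run the examples from 0; the earliest place one falls off (shortest prefix, ties alphabetical) gets sent to the lowest-numbered state that keeps every Accept/Reject pair distinguishable — a pair clashes when both reach the same state with identical unread suffix — and to a fresh state only if none does.
a: 0a undefined. 0a->0: ok.
b: 0b undefined. 0b->0: ok.
c: 0c undefined. 0c->0: no, bac/a meet in 0. Open state 1: 0c->1.
ca: 1a undefined. 1a->0: ok.
cc: 1c undefined. 1c->0: no, cc/a meet in 0. 1c->1: ok.
acb: 1b undefined. 1b->0: ok.
All examples now run through 2 states with every (state, symbol) defined. Accept strings end in {1}, Reject strings end in {0}; accept={1}.

states=2 start=0 accept={1} delta: 0a->0 0b->0 0c->1 1a->0 1b->0 1c->1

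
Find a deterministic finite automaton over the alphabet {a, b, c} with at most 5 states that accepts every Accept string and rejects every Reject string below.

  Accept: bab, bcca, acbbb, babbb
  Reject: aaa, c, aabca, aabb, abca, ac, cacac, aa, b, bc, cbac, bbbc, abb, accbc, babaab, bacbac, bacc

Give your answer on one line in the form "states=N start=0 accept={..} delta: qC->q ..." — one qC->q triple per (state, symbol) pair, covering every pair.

states=5 start=0 accept={3} delta: 0a->0 0b->1 0c->0 1a->2 1b->2 1c->2 2a->0 2b->3 2c->4 3a->0 3b->2 3c->0 4a->3 4b->0 4c->0

Grow the machine one transition at a time. Run the examples from 0; the earliest place one falls off (shortest prefix, ties alphabetical) gets sent to the lowest-numbered state that keeps every Accept/Reject pair distinguishable — a pair clashes when both reach the same state with identical unread suffix — and to a fresh state only if none does.
a: 0a undefined. 0a->0: ok.
b: 0b undefined. 0b->0: no, bab/aaa meet in 0. Open state 1: 0b->1.
c: 0c undefined. 0c->0: ok.
ba: 1a undefined. 1a->0: no, bab/b meet in 1. 1a->1: no, bab/aabb meet in 1 with "b" left. Open state 2: 1a->2.
bb: 1b undefined. 1b->0: no, acbbb/b meet in 1. 1b->1: no, acbbb/aabb meet in 1. 1b->2: ok.
bc: 1c undefined. 1c->0: no, bcca/aaa meet in 0. 1c->1: no, bcca/aabca meet in 2. 1c->2: ok.
bab: 2b undefined. 2b->0: no, bab/aaa meet in 0. 2b->1: no, bab/b meet in 1. 2b->2: no, bab/aabb meet in 2. Open state 3: 2b->3.
bac: 2c undefined. 2c->0: no, bcca/aaa meet in 0. 2c->1: no, bcca/aabb meet in 2. 2c->2: no, bcca/aabca meet in 2 with "a" left. 2c->3: no, bab/cbac meet in 3. Open state 4: 2c->4.
abca: 2a undefined. 2a->0: ok.
baba: 3a undefined. 3a->0: ok.
babb: 3b undefined. 3b->0: no, babbb/b meet in 1. 3b->1: no, babbb/aabb meet in 2. 3b->2: ok.
bacb: 4b undefined. 4b->0: ok.
bacc: 4c undefined. 4c->0: ok.
bbbc: 3c undefined. 3c->0: ok.
bcca: 4a undefined. 4a->0: no, bcca/aaa meet in 0. 4a->1: no, bcca/b meet in 1. 4a->2: no, bcca/aabb meet in 2. 4a->3: ok.
All examples now run through 5 states with every (state, symbol) defined. Accept strings end in {3}, Reject strings end in {0,1,2,4}; accept={3}.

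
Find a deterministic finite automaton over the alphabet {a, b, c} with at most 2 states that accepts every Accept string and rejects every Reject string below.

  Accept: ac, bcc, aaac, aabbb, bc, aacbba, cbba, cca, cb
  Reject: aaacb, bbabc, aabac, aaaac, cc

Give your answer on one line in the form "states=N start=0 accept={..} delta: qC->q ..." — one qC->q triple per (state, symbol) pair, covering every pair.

states=2 start=0 accept={1} delta: 0a->1 0b->1 0c->0 1a->0 1b->0 1c->1

Grow the machine one transition at a time. Run the examples from 0; the earliest place one falls off (shortest prefix, ties alphabetical) gets sent to the lowest-numbered state that keeps every Accept/Reject pair distinguishable — a pair clashes when both reach the same state with identical unread suffix — and to a fresh state only if none does.
a: 0a undefined. 0a->0: no, ac/aaaac meet in 0 with "c" left. Open state 1: 0a->1.
b: 0b undefined. 0b->0: no, bcc/cc meet in 0 with "cc" left. 0b->1: ok.
c: 0c undefined. 0c->0: ok.
aa: 1a undefined. 1a->0: ok.
ac: 1c undefined. 1c->0: no, ac/aabac meet in 0. 1c->1: ok.
bb: 1b undefined. 1b->0: ok.
All examples now run through 2 states with every (state, symbol) defined. Accept strings end in {1}, Reject strings end in {0}; accept={1}.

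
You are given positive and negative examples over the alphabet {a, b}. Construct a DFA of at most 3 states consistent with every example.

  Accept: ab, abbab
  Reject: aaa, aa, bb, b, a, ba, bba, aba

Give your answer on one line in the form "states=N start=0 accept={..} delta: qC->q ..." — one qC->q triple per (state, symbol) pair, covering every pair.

State merging on the prefix tree: take the shortest (then alphabetical) example prefix whose next move is undefined and point that move at state 0, else 1, else 2, ...; a target is out if some Accept/Reject pair would then sit in one state with the same input left (inseparable). If every existing state is out, open a new one.
a: 0a undefined. 0a->0: no, ab/b meet in 0 with "b" left. Open state 1: 0a->1.
b: 0b undefined. 0b->0: ok.
aa: 1a undefined. 1a->0: ok.
ab: 1b undefined. 1b->0: no, ab/aa meet in 0. 1b->1: no, ab/aaa meet in 1. Open state 2: 1b->2.
aba: 2a undefined. 2a->0: ok.
abb: 2b undefined. 2b->0: ok.
All examples now run through 3 states with every (state, symbol) defined. Accept strings end in {2}, Reject strings end in {0,1}; accept={2}.

states=3 start=0 accept={2} delta: 0a->1 0b->0 1a->0 1b->2 2a->0 2b->0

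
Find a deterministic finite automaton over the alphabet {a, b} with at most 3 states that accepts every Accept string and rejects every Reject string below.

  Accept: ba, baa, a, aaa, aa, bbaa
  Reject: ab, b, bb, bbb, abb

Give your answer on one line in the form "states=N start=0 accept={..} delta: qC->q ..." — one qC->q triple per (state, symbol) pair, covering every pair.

states=2 start=0 accept={0} delta: 0a->0 0b->1 1a->0 1b->1

State merging on the prefix tree: take the shortest (then alphabetical) example prefix whose next move is undefined and point that move at state 0, else 1, else 2, ...; a target is out if some Accept/Reject pair would then sit in one state with the same input left (inseparable). If every existing state is out, open a new one.
a: 0a undefined. 0a->0: ok.
b: 0b undefined. 0b->0: no, ba/ab meet in 0. Open state 1: 0b->1.
ba: 1a undefined. 1a->0: ok.
bb: 1b undefined. 1b->0: no, ba/bb meet in 0. 1b->1: ok.
All examples now run through 2 states with every (state, symbol) defined. Accept strings end in {0}, Reject strings end in {1}; accept={0}.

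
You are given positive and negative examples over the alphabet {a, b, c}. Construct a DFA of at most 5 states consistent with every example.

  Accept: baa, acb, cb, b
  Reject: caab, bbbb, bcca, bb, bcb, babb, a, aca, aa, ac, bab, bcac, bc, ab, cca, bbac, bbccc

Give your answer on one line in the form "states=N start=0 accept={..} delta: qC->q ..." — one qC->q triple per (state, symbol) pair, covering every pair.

Fold the examples into a partial DFA from state 0: repeatedly fix the first undefined (state, symbol) met by the shortest-then-alphabetical prefix, trying targets in increasing order and rejecting any under which an Accept and a Reject string meet in one state with the same remainder; add a state when all current targets are rejected. Accepting states are where Accept strings end.
a: 0a undefined. 0a->0: no, b/ab meet in 0 with "b" left. Open state 1: 0a->1.
b: 0b undefined. 0b->0: no, baa/aa meet in 1 with "a" left. 0b->1: no, acb/bcb meet in 1 with "cb" left. Open state 2: 0b->2.
c: 0c undefined. 0c->0: ok.
aa: 1a undefined. 1a->0: no, cb/caab meet in 2. 1a->1: ok.
ab: 1b undefined. 1b->0: ok.
ac: 1c undefined. 1c->0: ok.
ba: 2a undefined. 2a->0: no, baa/a meet in 1. 2a->1: no, baa/a meet in 1. 2a->2: ok.
bb: 2b undefined. 2b->0: no, baa/babb meet in 2. 2b->1: no, baa/bbbb meet in 2. 2b->2: no, baa/bbbb meet in 2. Open state 3: 2b->3.
bc: 2c undefined. 2c->0: no, baa/bcb meet in 2. 2c->1: ok.
bba: 3a undefined. 3a->0: ok.
bbb: 3b undefined. 3b->0: no, baa/bbbb meet in 2. 3b->1: ok.
bbc: 3c undefined. 3c->0: ok.
All examples now run through 4 states with every (state, symbol) defined. Accept strings end in {2}, Reject strings end in {0,1,3}; accept={2}.

states=4 start=0 accept={2} delta: 0a->1 0b->2 0c->0 1a->1 1b->0 1c->0 2a->2 2b->3 2c->1 3a->0 3b->1 3c->0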